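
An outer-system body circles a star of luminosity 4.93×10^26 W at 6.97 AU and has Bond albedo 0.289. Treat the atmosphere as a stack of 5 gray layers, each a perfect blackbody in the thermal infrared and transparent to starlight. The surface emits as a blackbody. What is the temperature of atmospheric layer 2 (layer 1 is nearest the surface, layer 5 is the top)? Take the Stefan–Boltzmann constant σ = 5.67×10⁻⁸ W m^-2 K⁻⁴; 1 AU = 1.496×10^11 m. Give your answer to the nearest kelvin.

Orbital distance: d = 6.97 AU = 1.043×10^12 m.
S = L/(4πd²) = 36.08 W m^-2.
OLR = S(1−α)/4 = 6.414 W m^-2; the top layer radiates at T_e = 103.1 K.
In the N-layer model, layer k (counted from the surface) has T_k = (N+1−k)^(1/4)·T_e.
With k = 2: T_2 = (5+1−2)^¼·103.1 K = 145.8 K.

146 K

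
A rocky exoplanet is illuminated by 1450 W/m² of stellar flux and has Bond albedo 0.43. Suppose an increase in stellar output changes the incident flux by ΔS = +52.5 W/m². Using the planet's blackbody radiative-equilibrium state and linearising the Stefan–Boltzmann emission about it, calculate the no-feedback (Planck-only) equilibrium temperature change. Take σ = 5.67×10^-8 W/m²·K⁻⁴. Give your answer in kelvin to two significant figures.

The baseline emission temperature is T_e = 245.7 K.
Only a fraction (1−α) is absorbed and it's spread over 4πR², so ΔF = (1−α)ΔS/4 = 7.481 W/m².
Planck response: λ_P = 4σT_e³ = 4·5.67×10⁻⁸·(245.7)³ = 3.364 W/m²/K.
So ΔT₀ = 7.481/3.364 = 2.22 K.

2.2 K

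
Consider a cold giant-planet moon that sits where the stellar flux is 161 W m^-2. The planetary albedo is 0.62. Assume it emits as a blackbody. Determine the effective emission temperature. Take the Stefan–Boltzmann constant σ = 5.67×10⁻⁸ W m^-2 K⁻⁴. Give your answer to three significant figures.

128 kelvin

Absorbed flux (global mean): S(1−α)/4 = 161.0·0.38/4 = 15.29 W m^-2.
In equilibrium σT⁴ equals this, so T = 128.2 K.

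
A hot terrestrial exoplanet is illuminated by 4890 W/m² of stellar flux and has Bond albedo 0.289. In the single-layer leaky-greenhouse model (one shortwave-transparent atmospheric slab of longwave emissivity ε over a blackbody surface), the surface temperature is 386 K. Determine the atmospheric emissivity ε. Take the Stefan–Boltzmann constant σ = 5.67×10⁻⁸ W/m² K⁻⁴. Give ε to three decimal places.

Effective temperature: T_e = [S(1−α)/(4σ)]^(1/4) = 351.9 K.
T_s⁴ = T_e⁴·2/(2−ε) → ε = 2 − 2(T_e/T_s)⁴ = 2 − 2·(351.9/386)⁴ = 0.6189.

0.619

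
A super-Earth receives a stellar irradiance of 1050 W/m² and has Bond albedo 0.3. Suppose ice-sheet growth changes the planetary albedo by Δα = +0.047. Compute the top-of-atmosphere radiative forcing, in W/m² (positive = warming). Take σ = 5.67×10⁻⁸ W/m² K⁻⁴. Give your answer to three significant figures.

-12.3 W/m²

TOA radiative forcing: ΔF = −S·Δα/4 = −1050·(+0.047)/4 = -12.34 W/m².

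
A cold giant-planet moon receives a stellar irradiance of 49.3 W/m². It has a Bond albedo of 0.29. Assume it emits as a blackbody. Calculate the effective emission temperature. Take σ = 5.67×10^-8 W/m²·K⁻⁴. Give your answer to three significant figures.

Averaging over the sphere, the absorbed flux is S(1−α)/4 = 8.751 W/m².
Balancing against σT⁴: T = (8.751/5.67×10⁻⁸)^(1/4) = 111.5 K.

111 K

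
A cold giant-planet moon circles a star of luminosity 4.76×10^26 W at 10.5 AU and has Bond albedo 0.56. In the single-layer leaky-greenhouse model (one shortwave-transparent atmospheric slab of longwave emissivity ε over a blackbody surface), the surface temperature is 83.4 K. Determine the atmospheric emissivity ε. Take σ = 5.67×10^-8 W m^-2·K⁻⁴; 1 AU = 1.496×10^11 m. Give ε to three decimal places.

d = 10.5 × 1.496×10^11 m = 1.571×10^12 m.
Flux at the orbit: S = L/(4πd²) = 4.76×10^26/(4π·(1.57×10^12)²) = 15.35 W m^-2.
TOA balance gives T_e = 73.87 K.
Since (2−ε)/2 = (T_e/T_s)⁴ = 0.6156, ε = 0.7688.

0.769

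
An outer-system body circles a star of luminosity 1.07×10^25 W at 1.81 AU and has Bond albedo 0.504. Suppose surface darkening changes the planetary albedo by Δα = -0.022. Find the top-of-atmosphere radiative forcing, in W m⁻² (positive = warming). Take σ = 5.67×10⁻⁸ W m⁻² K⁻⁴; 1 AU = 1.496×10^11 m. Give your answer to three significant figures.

0.0639 W m⁻²

d = 1.81 × 1.496×10^11 m = 2.708×10^11 m.
Flux at the orbit: S = L/(4πd²) = 1.07×10^25/(4π·(2.71×10^11)²) = 11.61 W m⁻².
The change in absorbed flux is Δ[S(1−α)/4] = −SΔα/4 = 0.06387 W m⁻².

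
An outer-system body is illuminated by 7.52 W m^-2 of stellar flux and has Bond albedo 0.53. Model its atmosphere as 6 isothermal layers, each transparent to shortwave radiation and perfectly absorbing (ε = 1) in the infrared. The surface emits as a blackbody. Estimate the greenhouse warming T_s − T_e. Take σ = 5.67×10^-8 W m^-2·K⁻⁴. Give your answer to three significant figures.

39.4 K

The effective emission temperature is T_e = [S(1−α)/(4σ)]^¼ = 62.83 K.
Surface: T_s = (7)^¼·T_e = 102.2 K.
Warming: T_s − T_e = 39.37 K.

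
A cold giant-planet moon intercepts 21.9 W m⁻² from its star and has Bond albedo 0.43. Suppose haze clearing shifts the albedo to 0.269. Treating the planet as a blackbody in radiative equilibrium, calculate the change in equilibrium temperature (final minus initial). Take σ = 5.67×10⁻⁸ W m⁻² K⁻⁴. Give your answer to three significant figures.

5.53 K

Before: T₁ = [21.90·0.57/(4σ)]^(1/4) = 86.13 K.
Final:   T₂ = [S(1−0.269)/(4σ)]^(1/4) = 91.66 K.
Change: 91.66 − 86.13 = 5.527 K.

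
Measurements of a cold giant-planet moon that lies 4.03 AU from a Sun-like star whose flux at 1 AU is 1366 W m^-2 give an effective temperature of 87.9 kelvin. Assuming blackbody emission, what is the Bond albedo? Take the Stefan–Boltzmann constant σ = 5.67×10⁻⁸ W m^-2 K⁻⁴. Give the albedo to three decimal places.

Flux at the orbit: S = 1366/(4.03)² = 84.11 W m^-2.
Rearranging the radiative balance, α = 1 − 4σT⁴/S.
4σT⁴ = 4·5.67×10⁻⁸·(87.9)⁴ = 13.54 W m^-2.
1−α = 13.54/84.11 = 0.1610, so α = 0.8390.

0.839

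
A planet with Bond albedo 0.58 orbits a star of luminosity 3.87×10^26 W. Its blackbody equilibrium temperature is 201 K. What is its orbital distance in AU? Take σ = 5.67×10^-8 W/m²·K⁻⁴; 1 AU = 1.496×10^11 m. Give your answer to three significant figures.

1.25 AU

Energy balance gives S = 4σT⁴/(1−α) = 881.4 W/m².
Then d = [L/(4πS)]^(1/2) = 1.869×10^11 m, i.e. 1.249 AU.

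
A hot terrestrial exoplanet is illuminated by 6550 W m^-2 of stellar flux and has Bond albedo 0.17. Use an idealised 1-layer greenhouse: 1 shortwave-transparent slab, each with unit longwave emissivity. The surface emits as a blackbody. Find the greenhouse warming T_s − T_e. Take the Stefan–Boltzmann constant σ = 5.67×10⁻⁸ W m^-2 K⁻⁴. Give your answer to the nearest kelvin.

74 K

OLR = S(1−α)/4 = 1359 W m^-2; the top layer radiates at T_e = 393.5 K.
Surface: T_s = (2)^¼·T_e = 467.9 K.
So the greenhouse effect raises the surface by 467.9 − 393.5 = 74.45 K.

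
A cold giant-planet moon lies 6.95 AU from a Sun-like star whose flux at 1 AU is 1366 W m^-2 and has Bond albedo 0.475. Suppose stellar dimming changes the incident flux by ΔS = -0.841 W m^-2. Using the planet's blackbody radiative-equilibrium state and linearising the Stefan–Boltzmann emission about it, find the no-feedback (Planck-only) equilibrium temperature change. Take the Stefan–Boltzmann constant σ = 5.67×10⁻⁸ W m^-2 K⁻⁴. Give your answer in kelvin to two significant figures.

-0.67 K

By the inverse-square law, S = 1366/6.95² = 28.28 W m^-2.
The baseline emission temperature is T_e = 89.95 K.
TOA radiative forcing: ΔF = (1−α)ΔS/4 = 0.525·(-0.841)/4 = -0.1104 W m^-2.
The Planck feedback parameter is 4σT_e³ = 0.1651 W m^-2/K.
Hence the no-feedback warming is ΔF/(4σT_e³) = -0.669 K.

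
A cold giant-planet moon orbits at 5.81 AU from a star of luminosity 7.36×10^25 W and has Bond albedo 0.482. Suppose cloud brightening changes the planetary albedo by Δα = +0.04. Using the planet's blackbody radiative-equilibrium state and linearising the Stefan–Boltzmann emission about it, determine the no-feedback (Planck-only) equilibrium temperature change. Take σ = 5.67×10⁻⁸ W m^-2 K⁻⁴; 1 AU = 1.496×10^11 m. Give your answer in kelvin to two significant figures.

Orbital distance: d = 5.81 AU = 8.692×10^11 m.
Flux at the orbit: S = L/(4πd²) = 7.36×10^25/(4π·(8.69×10^11)²) = 7.753 W m^-2.
Reference equilibrium: T_e = [S(1−α)/(4σ)]^(1/4) = 64.87 K.
The change in absorbed flux is Δ[S(1−α)/4] = −SΔα/4 = -0.07753 W m^-2.
Planck response: λ_P = 4σT_e³ = 4·5.67×10⁻⁸·(64.87)³ = 0.06191 W m^-2/K.
So ΔT₀ = -0.07753/0.06191 = -1.25 K.

-1.3 K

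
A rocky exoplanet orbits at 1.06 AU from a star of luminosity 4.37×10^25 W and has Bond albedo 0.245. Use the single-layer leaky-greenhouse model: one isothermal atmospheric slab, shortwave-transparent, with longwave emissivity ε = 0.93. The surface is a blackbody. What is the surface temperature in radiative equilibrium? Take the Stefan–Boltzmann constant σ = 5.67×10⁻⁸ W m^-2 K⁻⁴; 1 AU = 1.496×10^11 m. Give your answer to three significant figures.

171 kelvin

Orbital distance: d = 1.06 AU = 1.586×10^11 m.
Spreading L over a sphere of radius d: S = 4.37×10^25/(4π·1.59×10^11²) = 138.3 W m^-2.
Effective emission temperature (TOA balance): σT_e⁴ = S(1−α)/4 = 26.10 W m^-2 → T_e = 146.5 K.
The surface balance (absorbed SW + ε·downward IR = σT_s⁴) with T_a⁴ = T_s⁴/2 reduces to T_s = T_e·[2/(2−ε)]^¼ = 171.3 K.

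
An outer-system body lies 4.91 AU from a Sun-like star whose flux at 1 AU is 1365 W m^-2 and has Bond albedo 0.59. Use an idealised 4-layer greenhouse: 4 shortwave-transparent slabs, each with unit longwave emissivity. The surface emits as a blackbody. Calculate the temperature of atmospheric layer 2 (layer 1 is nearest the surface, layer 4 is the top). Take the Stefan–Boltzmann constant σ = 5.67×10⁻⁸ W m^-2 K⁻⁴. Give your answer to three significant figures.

132 K

By the inverse-square law, S = 1365/4.91² = 56.62 W m^-2.
OLR = S(1−α)/4 = 5.804 W m^-2; the top layer radiates at T_e = 100.6 K.
Each opaque layer satisfies 2T_j⁴ = T_{j−1}⁴ + T_{j+1}⁴, giving T_k⁴ = (N+1−k)T_e⁴.
With k = 2: T_2 = (4+1−2)^¼·100.6 K = 132.4 K.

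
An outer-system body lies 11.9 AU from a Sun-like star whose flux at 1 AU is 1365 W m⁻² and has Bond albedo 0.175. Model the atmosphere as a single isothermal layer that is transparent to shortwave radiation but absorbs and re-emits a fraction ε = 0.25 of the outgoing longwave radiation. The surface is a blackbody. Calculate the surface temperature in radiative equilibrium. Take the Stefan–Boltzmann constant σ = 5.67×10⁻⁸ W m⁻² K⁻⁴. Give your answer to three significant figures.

Irradiance scales as 1/d², so S = 1365 W m⁻² × (1/11.9)² = 9.639 W m⁻².
Effective emission temperature (TOA balance): σT_e⁴ = S(1−α)/4 = 1.988 W m⁻² → T_e = 76.95 K.
Surface balance with a leaky layer gives σT_s⁴ = σT_e⁴·2/(2−ε), so T_s = T_e·[2/(2−0.25)]^(1/4) = 79.56 K.

79.6 kelvin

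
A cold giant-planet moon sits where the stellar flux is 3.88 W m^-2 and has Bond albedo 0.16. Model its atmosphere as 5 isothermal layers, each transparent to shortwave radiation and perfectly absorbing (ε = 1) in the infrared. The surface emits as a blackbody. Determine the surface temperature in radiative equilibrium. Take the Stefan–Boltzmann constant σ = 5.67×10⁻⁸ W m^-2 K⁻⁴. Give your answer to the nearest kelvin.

96 K

OLR = S(1−α)/4 = 0.8148 W m^-2; the top layer radiates at T_e = 61.57 K.
Layer-by-layer balance gives σT_s⁴ = (N+1)σT_e⁴, so T_s = 6^¼·61.57 = 96.36 K.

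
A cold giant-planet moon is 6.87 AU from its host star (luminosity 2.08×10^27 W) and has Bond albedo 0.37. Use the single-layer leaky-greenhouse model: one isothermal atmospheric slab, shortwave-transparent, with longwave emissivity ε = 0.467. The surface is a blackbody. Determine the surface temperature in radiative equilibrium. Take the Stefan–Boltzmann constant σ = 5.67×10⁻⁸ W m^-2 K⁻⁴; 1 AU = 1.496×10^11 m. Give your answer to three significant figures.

154 K

Orbital distance: d = 6.87 AU = 1.028×10^12 m.
Spreading L over a sphere of radius d: S = 2.08×10^27/(4π·1.03×10^12²) = 156.7 W m^-2.
At the top of the atmosphere, σT_e⁴ = S(1−α)/4 = 24.68 W m^-2, giving T_e = 144.4 K.
For a single slab of emissivity ε, T_s⁴ = 2T_e⁴/(2−ε); thus T_s = 144.4·(1.305)^(1/4) = 154.4 K.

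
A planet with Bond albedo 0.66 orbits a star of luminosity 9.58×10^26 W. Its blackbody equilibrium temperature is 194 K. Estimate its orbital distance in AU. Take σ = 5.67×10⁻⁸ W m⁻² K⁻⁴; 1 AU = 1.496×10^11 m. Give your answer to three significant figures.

Required flux: S = 4σT⁴/(1−α) = 944.9 W m⁻².
S = L/(4πd²) → d = √(L/4πS) = √(9.58×10^26/(4π·944.9)) = 2.840×10^11 m = 1.899 AU.

1.90 AU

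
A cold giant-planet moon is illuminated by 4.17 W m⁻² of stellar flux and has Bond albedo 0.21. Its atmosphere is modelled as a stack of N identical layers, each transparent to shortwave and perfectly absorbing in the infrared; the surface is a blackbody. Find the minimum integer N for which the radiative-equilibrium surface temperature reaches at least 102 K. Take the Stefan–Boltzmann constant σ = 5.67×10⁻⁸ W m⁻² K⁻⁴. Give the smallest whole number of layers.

7

OLR = S(1−α)/4 = 0.8236 W m⁻²; the top layer radiates at T_e = 61.73 K.
Since T_s⁴ = (N+1)T_e⁴, we need N ≥ (T_s/T_e)⁴ − 1 = 6.452.
So N ≥ 6.452; the smallest integer is N = 7.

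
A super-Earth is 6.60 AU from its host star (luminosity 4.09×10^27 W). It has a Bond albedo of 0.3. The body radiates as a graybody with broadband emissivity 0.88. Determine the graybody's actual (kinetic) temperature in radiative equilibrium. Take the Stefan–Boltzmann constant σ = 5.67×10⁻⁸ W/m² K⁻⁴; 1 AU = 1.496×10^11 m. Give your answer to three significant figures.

d = 6.60 × 1.496×10^11 m = 9.874×10^11 m.
Flux at the orbit: S = L/(4πd²) = 4.09×10^27/(4π·(9.87×10^11)²) = 333.9 W/m².
Absorbed flux (global mean): S(1−α)/4 = 333.9·0.7/4 = 58.43 W/m².
Equating to εσT⁴ with ε = 0.88: T = (58.43/0.88σ)^(1/4) = 185.0 K.

185 kelvin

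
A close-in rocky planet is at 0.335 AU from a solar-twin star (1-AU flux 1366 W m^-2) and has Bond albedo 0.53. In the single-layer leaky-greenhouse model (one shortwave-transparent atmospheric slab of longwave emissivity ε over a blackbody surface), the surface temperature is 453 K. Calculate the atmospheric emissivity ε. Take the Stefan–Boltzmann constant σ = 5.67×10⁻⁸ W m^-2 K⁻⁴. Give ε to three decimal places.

0.802

By the inverse-square law, S = 1366/0.335² = 12170 W m^-2.
TOA balance gives T_e = 398.5 K.
Inverting T_s⁴ = 2T_e⁴/(2−ε): (T_e/T_s)⁴ = 0.5990, so ε = 2(1 − 0.5990) = 0.8020.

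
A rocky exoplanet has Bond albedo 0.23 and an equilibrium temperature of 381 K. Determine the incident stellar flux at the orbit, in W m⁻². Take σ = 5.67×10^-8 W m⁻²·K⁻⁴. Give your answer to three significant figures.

Invert the energy balance for S: S = 4σT⁴/(1−α).
σT⁴ = 5.67×10⁻⁸·(381)⁴ = 1195 W m⁻².
S = 4·1195/0.77 = 6207 W m⁻².

6210 W m⁻²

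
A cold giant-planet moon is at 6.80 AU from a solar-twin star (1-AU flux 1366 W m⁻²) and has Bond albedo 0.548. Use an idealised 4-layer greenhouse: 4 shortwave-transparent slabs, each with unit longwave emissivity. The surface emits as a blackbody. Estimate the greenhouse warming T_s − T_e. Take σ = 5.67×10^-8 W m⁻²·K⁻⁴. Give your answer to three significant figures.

43.4 K

By the inverse-square law, S = 1366/6.80² = 29.54 W m⁻².
The effective emission temperature is T_e = [S(1−α)/(4σ)]^¼ = 87.60 K.
Surface: T_s = (5)^¼·T_e = 131.0 K.
So the greenhouse effect raises the surface by 131.0 − 87.60 = 43.39 K.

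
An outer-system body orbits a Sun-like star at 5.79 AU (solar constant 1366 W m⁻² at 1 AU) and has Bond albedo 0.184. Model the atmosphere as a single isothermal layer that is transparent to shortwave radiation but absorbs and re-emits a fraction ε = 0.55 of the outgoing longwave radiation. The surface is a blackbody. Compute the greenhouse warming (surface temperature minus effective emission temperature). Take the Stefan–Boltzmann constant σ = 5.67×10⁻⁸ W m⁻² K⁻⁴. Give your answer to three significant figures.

By the inverse-square law, S = 1366/5.79² = 40.75 W m⁻².
The planet radiates to space at T_e = [S(1−α)/(4σ)]^(1/4) = 110.0 K.
The surface balance (absorbed SW + ε·downward IR = σT_s⁴) with T_a⁴ = T_s⁴/2 reduces to T_s = T_e·[2/(2−ε)]^¼ = 119.2 K.
The atmosphere warms the surface by 9.212 K.

9.21 K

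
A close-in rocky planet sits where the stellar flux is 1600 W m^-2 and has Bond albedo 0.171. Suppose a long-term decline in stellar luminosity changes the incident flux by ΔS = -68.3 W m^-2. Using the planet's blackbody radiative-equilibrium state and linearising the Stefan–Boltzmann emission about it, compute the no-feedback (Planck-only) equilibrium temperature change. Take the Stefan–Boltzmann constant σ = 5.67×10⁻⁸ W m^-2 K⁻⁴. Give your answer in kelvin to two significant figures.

The baseline emission temperature is T_e = 276.5 K.
TOA radiative forcing: ΔF = (1−α)ΔS/4 = 0.829·(-68.3)/4 = -14.16 W m^-2.
Linearising σT⁴ gives d(σT⁴)/dT = 4σT_e³ = 4.796 W m^-2 per K.
Hence the no-feedback warming is ΔF/(4σT_e³) = -2.95 K.

-3.0 K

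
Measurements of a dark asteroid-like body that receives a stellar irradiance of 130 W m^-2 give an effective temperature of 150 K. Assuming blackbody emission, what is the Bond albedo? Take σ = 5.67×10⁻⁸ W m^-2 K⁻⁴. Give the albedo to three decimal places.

0.117

Rearranging the radiative balance, α = 1 − 4σT⁴/S.
σT⁴ = 28.70 W m^-2, so 4σT⁴ = 114.8 W m^-2.
1−α = 114.8/130.0 = 0.8832, so α = 0.1168.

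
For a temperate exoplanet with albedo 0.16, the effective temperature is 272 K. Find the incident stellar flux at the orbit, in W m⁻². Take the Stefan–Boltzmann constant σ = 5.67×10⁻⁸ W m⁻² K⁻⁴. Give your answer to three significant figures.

1480 W m⁻²

From S(1−α)/4 = σT⁴: S = 4σT⁴/(1−α).
σT⁴ = 5.67×10⁻⁸·(272)⁴ = 310.4 W m⁻².
S = 4·310.4/0.84 = 1478 W m⁻².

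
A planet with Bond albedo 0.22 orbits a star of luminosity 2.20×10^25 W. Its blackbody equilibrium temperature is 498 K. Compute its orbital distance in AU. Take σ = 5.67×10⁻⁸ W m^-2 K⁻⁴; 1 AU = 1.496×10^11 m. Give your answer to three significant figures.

Energy balance gives S = 4σT⁴/(1−α) = 17880 W m^-2.
Then d = [L/(4πS)]^(1/2) = 9.894×10^9 m, i.e. 0.06614 AU.

0.0661 AU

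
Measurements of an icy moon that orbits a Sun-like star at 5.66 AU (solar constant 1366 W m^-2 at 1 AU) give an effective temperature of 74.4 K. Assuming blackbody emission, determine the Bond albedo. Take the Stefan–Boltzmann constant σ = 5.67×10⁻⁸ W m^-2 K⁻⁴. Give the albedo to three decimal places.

Flux at the orbit: S = 1366/(5.66)² = 42.64 W m^-2.
Rearranging the radiative balance, α = 1 − 4σT⁴/S.
4σT⁴ = 4·5.67×10⁻⁸·(74.4)⁴ = 6.949 W m^-2.
1−α = 6.949/42.64 = 0.1630, so α = 0.8370.

0.837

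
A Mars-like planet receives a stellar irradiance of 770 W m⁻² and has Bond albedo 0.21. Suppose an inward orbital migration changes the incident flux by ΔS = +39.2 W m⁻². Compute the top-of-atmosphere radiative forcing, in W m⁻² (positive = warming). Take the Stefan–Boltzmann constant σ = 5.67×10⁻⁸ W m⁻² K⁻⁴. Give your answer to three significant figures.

TOA radiative forcing: ΔF = (1−α)ΔS/4 = 0.79·(+39.2)/4 = 7.742 W m⁻².

7.74 W m⁻²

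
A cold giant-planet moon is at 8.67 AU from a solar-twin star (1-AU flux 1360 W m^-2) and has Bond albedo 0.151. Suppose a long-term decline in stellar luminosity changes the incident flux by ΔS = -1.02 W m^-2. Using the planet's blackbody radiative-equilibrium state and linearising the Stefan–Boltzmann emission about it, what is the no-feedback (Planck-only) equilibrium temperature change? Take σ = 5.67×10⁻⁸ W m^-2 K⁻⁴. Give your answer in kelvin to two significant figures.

Irradiance scales as 1/d², so S = 1360 W m^-2 × (1/8.67)² = 18.09 W m^-2.
Unperturbed T_e = [18.09·(1−0.151)/(4σ)]^¼ = 90.72 K.
ΔF = Δ[S(1−α)]/4 = (1−0.151)·-1.02/4 = -0.2165 W m^-2.
Planck response: λ_P = 4σT_e³ = 4·5.67×10⁻⁸·(90.72)³ = 0.1693 W m^-2/K.
ΔT₀ = ΔF/λ_P = -0.2165/0.1693 = -1.28 K.

-1.3 kelvin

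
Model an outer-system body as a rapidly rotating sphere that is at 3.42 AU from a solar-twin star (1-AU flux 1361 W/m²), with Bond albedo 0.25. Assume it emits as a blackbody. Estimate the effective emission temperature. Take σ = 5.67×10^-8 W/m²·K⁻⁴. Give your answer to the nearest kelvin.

140 K

Irradiance scales as 1/d², so S = 1361 W/m² × (1/3.42)² = 116.4 W/m².
Absorbed flux (global mean): S(1−α)/4 = 116.4·0.75/4 = 21.82 W/m².
Balancing against σT⁴: T = (21.82/5.67×10⁻⁸)^(1/4) = 140.1 K.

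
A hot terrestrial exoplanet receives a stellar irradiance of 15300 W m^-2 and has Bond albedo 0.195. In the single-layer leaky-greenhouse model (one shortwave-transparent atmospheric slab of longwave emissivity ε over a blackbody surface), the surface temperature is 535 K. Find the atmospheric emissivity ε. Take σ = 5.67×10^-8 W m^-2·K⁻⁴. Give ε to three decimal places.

First, T_e = [15300·(1−0.195)/(4σ)]^(1/4) = 482.7 K.
Inverting T_s⁴ = 2T_e⁴/(2−ε): (T_e/T_s)⁴ = 0.6629, so ε = 2(1 − 0.6629) = 0.6743.

0.674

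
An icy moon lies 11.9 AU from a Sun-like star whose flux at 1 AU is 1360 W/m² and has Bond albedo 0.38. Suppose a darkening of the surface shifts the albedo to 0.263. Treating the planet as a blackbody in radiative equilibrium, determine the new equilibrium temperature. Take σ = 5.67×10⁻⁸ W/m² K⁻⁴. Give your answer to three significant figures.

Flux at the orbit: S = 1360/(11.9)² = 9.604 W/m².
With the new albedo, S(1−α₂)/4 = 1.770 W/m², so T₂ = 74.74 K.

74.7 K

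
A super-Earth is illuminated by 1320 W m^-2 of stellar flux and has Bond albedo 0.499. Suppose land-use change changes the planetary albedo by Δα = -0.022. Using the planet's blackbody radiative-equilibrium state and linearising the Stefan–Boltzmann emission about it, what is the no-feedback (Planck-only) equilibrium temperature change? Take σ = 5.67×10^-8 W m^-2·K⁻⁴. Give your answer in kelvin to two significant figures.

2.6 K

Reference equilibrium: T_e = [S(1−α)/(4σ)]^(1/4) = 232.4 K.
TOA radiative forcing: ΔF = −S·Δα/4 = −1320·(-0.022)/4 = 7.260 W m^-2.
Linearising σT⁴ gives d(σT⁴)/dT = 4σT_e³ = 2.846 W m^-2 per K.
Hence the no-feedback warming is ΔF/(4σT_e³) = 2.55 K.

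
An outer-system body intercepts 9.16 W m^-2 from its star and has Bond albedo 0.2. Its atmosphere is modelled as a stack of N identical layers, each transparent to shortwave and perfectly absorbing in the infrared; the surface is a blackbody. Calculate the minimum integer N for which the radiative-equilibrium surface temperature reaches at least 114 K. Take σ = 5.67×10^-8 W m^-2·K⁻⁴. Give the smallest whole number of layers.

5

Top-of-atmosphere balance: σT_e⁴ = S(1−α)/4 = 1.832 W m^-2 → T_e = 75.39 K.
Since T_s⁴ = (N+1)T_e⁴, we need N ≥ (T_s/T_e)⁴ − 1 = 4.227.
Rounding up, N = 5.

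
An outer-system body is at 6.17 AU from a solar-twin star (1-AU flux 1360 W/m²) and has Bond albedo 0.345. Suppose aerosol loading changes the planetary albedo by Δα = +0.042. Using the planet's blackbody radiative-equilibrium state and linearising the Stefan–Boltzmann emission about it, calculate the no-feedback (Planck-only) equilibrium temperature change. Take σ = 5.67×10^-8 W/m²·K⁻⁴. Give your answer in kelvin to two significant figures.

-1.6 K

Irradiance scales as 1/d², so S = 1360 W/m² × (1/6.17)² = 35.72 W/m².
Reference equilibrium: T_e = [S(1−α)/(4σ)]^(1/4) = 100.8 K.
The change in absorbed flux is Δ[S(1−α)/4] = −SΔα/4 = -0.3751 W/m².
Planck response: λ_P = 4σT_e³ = 4·5.67×10⁻⁸·(100.8)³ = 0.2322 W/m²/K.
So ΔT₀ = -0.3751/0.2322 = -1.62 K.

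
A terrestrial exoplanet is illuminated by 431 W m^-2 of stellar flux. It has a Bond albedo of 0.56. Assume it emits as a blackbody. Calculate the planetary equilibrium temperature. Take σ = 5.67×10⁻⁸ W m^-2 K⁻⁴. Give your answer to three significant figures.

170 K

Averaging over the sphere, the absorbed flux is S(1−α)/4 = 47.41 W m^-2.
Balancing against σT⁴: T = (47.41/5.67×10⁻⁸)^(1/4) = 170.0 K.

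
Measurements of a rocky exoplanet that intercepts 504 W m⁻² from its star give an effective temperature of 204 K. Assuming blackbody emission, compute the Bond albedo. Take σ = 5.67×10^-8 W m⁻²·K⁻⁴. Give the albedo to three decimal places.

Energy balance: S(1−α)/4 = σT⁴, so 1−α = 4σT⁴/S.
σT⁴ = 98.20 W m⁻², so 4σT⁴ = 392.8 W m⁻².
1−α = 392.8/504.0 = 0.7794, so α = 0.2206.

0.221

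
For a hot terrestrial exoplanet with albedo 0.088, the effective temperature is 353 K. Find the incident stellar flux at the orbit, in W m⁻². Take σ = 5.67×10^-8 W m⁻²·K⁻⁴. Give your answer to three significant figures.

Invert the energy balance for S: S = 4σT⁴/(1−α).
The emitted flux is σT⁴ = 880.4 W m⁻².
S = 4·880.4/0.912 = 3861 W m⁻².

3860 W m⁻²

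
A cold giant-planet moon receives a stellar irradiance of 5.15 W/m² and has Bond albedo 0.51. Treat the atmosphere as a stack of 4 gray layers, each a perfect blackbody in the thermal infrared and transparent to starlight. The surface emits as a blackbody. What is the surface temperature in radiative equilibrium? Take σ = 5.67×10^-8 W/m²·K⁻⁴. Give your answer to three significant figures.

OLR = S(1−α)/4 = 0.6309 W/m²; the top layer radiates at T_e = 57.76 K.
Layer-by-layer balance gives σT_s⁴ = (N+1)σT_e⁴, so T_s = 5^¼·57.76 = 86.36 K.

86.4 K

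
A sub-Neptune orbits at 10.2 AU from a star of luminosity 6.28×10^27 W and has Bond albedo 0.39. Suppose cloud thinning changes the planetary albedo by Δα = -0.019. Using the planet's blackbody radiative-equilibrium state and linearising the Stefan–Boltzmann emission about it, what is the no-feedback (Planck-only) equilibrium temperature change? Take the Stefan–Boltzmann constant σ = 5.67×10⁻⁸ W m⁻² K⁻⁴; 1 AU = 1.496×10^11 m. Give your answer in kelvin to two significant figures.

1.2 kelvin

d = 10.2 × 1.496×10^11 m = 1.526×10^12 m.
Spreading L over a sphere of radius d: S = 6.28×10^27/(4π·1.53×10^12²) = 214.6 W m⁻².
Reference equilibrium: T_e = [S(1−α)/(4σ)]^(1/4) = 155.0 K.
TOA radiative forcing: ΔF = −S·Δα/4 = −214.6·(-0.019)/4 = 1.019 W m⁻².
Planck response: λ_P = 4σT_e³ = 4·5.67×10⁻⁸·(155.0)³ = 0.8446 W m⁻²/K.
Hence the no-feedback warming is ΔF/(4σT_e³) = 1.21 K.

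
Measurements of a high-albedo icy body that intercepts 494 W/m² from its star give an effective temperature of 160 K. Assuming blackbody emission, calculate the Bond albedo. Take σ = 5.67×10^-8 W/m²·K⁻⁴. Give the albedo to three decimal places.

Rearranging the radiative balance, α = 1 − 4σT⁴/S.
σT⁴ = 37.16 W/m², so 4σT⁴ = 148.6 W/m².
Hence α = 1 − 148.6/494.0 = 0.6991.

0.699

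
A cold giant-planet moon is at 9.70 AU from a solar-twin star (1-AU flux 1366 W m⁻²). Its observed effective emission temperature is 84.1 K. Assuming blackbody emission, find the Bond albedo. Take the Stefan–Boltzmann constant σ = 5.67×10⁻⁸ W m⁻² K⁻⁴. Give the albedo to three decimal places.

Irradiance scales as 1/d², so S = 1366 W m⁻² × (1/9.70)² = 14.52 W m⁻².
From σT⁴ = S(1−α)/4 we invert for α: 1−α = 4σT⁴/S.
σT⁴ = 2.836 W m⁻², so 4σT⁴ = 11.35 W m⁻².
Hence α = 1 − 11.35/14.52 = 0.2185.

0.219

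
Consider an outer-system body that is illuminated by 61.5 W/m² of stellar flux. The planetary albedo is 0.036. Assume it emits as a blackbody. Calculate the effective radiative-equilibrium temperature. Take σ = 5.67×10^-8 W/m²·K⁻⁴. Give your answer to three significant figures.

127 kelvin

Averaging over the sphere, the absorbed flux is S(1−α)/4 = 14.82 W/m².
Set σT⁴ = 14.82 → T = (14.82/σ)^(1/4) = 127.2 K.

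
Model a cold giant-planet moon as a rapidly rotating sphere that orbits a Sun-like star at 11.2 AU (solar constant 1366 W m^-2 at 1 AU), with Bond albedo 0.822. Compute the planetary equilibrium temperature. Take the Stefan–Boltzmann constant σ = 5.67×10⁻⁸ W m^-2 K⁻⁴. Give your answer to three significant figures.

54.1 K

Flux at the orbit: S = 1366/(11.2)² = 10.89 W m^-2.
Averaging over the sphere, the absorbed flux is S(1−α)/4 = 0.4846 W m^-2.
Set σT⁴ = 0.4846 → T = (0.4846/σ)^(1/4) = 54.07 K.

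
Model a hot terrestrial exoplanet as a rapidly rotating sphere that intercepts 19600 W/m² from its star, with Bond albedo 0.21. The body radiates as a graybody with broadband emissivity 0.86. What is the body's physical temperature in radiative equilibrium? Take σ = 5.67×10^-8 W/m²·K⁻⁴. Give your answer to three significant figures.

531 kelvin

The planet absorbs (1−α)S over its disc πR² and re-emits over 4πR², so the mean absorbed flux is (1−0.21)·19600/4 = 3871 W/m².
Radiative balance εσT⁴ = 3871 gives T = [3871/(0.86·σ)]^(1/4) = 530.8 K.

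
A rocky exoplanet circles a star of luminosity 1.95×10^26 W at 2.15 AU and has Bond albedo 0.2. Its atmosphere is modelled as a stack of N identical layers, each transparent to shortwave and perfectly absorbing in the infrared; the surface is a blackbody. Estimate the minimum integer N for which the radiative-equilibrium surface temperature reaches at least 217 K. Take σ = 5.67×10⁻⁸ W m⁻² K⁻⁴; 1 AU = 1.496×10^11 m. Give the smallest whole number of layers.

4

d = 2.15 × 1.496×10^11 m = 3.216×10^11 m.
Flux at the orbit: S = L/(4πd²) = 1.95×10^26/(4π·(3.22×10^11)²) = 150.0 W m⁻².
Top-of-atmosphere balance: σT_e⁴ = S(1−α)/4 = 30.00 W m⁻² → T_e = 151.7 K.
T_s = (N+1)^(1/4)·T_e ≥ 217 K requires N+1 ≥ (T_s/T_e)⁴ = (217/151.7)⁴ = 4.191.
The minimum whole number is N = 4.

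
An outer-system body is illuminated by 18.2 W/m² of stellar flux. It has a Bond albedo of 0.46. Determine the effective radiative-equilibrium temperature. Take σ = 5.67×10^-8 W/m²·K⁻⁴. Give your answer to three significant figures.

81.1 K

Absorbed flux (global mean): S(1−α)/4 = 18.20·0.54/4 = 2.457 W/m².
Set σT⁴ = 2.457 → T = (2.457/σ)^(1/4) = 81.13 K.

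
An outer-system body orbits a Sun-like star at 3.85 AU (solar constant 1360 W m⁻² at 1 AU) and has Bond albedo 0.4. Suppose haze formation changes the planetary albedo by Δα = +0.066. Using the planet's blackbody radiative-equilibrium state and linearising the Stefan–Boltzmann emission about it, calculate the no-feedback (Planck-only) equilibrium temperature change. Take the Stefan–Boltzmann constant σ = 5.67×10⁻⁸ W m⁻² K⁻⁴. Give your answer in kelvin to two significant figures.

Flux at the orbit: S = 1360/(3.85)² = 91.75 W m⁻².
Unperturbed T_e = [91.75·(1−0.4)/(4σ)]^¼ = 124.8 K.
The change in absorbed flux is Δ[S(1−α)/4] = −SΔα/4 = -1.514 W m⁻².
Planck response: λ_P = 4σT_e³ = 4·5.67×10⁻⁸·(124.8)³ = 0.4410 W m⁻²/K.
So ΔT₀ = -1.514/0.4410 = -3.43 K.

-3.4 K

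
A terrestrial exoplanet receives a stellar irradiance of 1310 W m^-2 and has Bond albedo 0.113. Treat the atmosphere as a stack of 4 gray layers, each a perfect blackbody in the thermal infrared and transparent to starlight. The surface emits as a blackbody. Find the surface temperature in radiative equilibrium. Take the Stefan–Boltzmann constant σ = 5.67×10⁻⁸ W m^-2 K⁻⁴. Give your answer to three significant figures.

400 kelvin

Top-of-atmosphere balance: σT_e⁴ = S(1−α)/4 = 290.5 W m^-2 → T_e = 267.5 K.
For an N-layer opaque stack, T_s⁴ = (N+1)T_e⁴, hence T_s = (5)^(1/4)×267.5 K = 400.1 K.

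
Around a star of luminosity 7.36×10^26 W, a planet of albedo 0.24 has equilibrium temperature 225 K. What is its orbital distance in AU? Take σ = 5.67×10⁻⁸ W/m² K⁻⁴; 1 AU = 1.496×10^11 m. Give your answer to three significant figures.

The flux needed for this T is 4σT⁴/(1−0.24) = 764.8 W/m².
From L = 4πd²S, d = √(7.36×10^26/(4π·764.8)) = 2.767×10^11 m = 1.850 AU.

1.85 AU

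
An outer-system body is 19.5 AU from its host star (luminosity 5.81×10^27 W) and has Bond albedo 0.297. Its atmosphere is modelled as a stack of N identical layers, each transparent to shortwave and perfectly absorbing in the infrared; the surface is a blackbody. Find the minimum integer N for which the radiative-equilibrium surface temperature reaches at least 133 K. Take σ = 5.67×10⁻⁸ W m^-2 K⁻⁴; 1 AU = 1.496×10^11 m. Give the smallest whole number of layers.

1

d = 19.5 × 1.496×10^11 m = 2.917×10^12 m.
Flux at the orbit: S = L/(4πd²) = 5.81×10^27/(4π·(2.92×10^12)²) = 54.33 W m^-2.
OLR = S(1−α)/4 = 9.548 W m^-2; the top layer radiates at T_e = 113.9 K.
Since T_s⁴ = (N+1)T_e⁴, we need N ≥ (T_s/T_e)⁴ − 1 = 0.858.
Rounding up, N = 1.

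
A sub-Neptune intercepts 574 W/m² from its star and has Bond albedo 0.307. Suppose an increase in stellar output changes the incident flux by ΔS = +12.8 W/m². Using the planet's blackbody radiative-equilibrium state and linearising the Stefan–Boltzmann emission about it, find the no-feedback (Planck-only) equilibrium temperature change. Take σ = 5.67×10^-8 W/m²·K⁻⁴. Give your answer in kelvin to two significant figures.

Unperturbed T_e = [574.0·(1−0.307)/(4σ)]^¼ = 204.6 K.
Only a fraction (1−α) is absorbed and it's spread over 4πR², so ΔF = (1−α)ΔS/4 = 2.218 W/m².
Planck response: λ_P = 4σT_e³ = 4·5.67×10⁻⁸·(204.6)³ = 1.944 W/m²/K.
ΔT₀ = ΔF/λ_P = 2.218/1.944 = 1.14 K.

1.1 kelvin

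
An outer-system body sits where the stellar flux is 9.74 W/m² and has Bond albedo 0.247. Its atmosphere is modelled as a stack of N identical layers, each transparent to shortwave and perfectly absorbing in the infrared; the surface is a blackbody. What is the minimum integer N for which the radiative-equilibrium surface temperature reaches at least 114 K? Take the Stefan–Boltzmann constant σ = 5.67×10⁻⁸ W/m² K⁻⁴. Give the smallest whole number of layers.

OLR = S(1−α)/4 = 1.834 W/m²; the top layer radiates at T_e = 75.41 K.
Need (N+1)T_e⁴ ≥ T_s⁴, i.e. N+1 ≥ (114/75.41)⁴ = 5.223.
The minimum whole number is N = 5.

5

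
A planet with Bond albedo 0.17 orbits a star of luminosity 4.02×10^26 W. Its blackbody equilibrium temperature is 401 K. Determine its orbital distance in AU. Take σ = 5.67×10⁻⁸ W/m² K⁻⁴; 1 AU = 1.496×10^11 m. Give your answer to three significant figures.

The flux needed for this T is 4σT⁴/(1−0.17) = 7065 W/m².
From L = 4πd²S, d = √(4.02×10^26/(4π·7065)) = 6.729×10^10 m = 0.4498 AU.

0.450 AU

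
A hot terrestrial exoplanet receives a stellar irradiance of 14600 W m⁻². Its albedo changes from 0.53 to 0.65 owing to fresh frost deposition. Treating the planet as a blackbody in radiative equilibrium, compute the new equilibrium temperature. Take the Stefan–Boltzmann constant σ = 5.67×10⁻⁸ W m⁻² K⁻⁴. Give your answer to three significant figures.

387 K

New equilibrium: T₂ = [(1−0.65)·14600/(4σ)]^(1/4) = 387.4 K.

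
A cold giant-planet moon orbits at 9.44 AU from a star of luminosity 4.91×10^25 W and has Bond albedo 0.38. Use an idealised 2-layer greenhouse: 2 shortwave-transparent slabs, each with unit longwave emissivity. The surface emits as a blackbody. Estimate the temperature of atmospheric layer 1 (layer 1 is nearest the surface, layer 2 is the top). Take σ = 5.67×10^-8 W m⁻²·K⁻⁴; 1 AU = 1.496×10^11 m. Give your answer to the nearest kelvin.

d = 9.44 × 1.496×10^11 m = 1.412×10^12 m.
S = L/(4πd²) = 1.959 W m⁻².
The effective emission temperature is T_e = [S(1−α)/(4σ)]^¼ = 48.11 K.
In the N-layer model, layer k (counted from the surface) has T_k = (N+1−k)^(1/4)·T_e.
T_1 = (2)^(1/4)·48.11 = 57.21 K.

57 K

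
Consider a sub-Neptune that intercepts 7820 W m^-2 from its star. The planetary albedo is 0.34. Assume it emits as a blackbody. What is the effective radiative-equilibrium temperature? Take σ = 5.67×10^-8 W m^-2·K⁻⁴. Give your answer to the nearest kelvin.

The planet absorbs (1−α)S over its disc πR² and re-emits over 4πR², so the mean absorbed flux is (1−0.34)·7820/4 = 1290 W m^-2.
Set σT⁴ = 1290 → T = (1290/σ)^(1/4) = 388.4 K.

388 K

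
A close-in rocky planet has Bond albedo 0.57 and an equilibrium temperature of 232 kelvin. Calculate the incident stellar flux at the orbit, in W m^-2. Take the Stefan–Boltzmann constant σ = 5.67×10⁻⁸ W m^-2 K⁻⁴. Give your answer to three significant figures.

From S(1−α)/4 = σT⁴: S = 4σT⁴/(1−α).
The emitted flux is σT⁴ = 164.3 W m^-2.
So S = 4×164.3/(1−0.57) = 1528 W m^-2.

1530 W m^-2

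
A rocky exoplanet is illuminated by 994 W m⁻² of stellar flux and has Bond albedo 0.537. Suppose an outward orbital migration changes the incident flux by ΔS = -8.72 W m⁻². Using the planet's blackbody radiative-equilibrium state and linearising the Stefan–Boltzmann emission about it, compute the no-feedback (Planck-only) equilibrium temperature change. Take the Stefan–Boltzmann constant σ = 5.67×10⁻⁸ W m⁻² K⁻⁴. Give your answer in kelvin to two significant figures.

The baseline emission temperature is T_e = 212.2 K.
Only a fraction (1−α) is absorbed and it's spread over 4πR², so ΔF = (1−α)ΔS/4 = -1.009 W m⁻².
The Planck feedback parameter is 4σT_e³ = 2.168 W m⁻²/K.
Hence the no-feedback warming is ΔF/(4σT_e³) = -0.465 K.

-0.47 K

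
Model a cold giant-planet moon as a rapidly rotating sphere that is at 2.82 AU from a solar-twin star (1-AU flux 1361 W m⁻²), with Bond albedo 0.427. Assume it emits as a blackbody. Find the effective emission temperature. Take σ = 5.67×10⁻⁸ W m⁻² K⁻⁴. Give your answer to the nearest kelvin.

By the inverse-square law, S = 1361/2.82² = 171.1 W m⁻².
The planet absorbs (1−α)S over its disc πR² and re-emits over 4πR², so the mean absorbed flux is (1−0.427)·171.1/4 = 24.52 W m⁻².
Balancing against σT⁴: T = (24.52/5.67×10⁻⁸)^(1/4) = 144.2 K.

144 K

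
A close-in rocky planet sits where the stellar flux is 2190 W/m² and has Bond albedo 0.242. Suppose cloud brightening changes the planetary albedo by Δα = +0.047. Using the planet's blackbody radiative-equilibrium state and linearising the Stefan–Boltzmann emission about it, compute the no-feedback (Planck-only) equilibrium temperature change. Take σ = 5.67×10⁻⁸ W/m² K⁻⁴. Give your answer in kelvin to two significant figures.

-4.5 K

Unperturbed T_e = [2190·(1−0.242)/(4σ)]^¼ = 292.5 K.
ΔF = −(S/4)Δα = −(2190/4)×(+0.047) = -25.73 W/m².
The Planck feedback parameter is 4σT_e³ = 5.675 W/m²/K.
ΔT₀ = ΔF/λ_P = -25.73/5.675 = -4.53 K.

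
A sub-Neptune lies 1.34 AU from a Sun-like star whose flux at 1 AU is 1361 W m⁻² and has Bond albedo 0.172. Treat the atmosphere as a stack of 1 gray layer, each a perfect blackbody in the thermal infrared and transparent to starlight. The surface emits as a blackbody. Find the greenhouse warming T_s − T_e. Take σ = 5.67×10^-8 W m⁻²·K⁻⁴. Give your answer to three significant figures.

43.4 kelvin

By the inverse-square law, S = 1361/1.34² = 758.0 W m⁻².
OLR = S(1−α)/4 = 156.9 W m⁻²; the top layer radiates at T_e = 229.4 K.
T_s = (N+1)^(1/4)·T_e = 272.8 K.
Warming: T_s − T_e = 43.40 K.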